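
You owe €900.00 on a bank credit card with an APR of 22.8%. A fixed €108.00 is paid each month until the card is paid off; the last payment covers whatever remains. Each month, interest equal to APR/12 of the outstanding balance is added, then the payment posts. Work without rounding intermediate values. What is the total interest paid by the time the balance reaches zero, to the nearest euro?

Monthly rate r = 22.8%/12 = 1.9% = 0.019.
Payoff takes n = ⌈−ln(1 − rB₀/P)/ln(1+r)⌉ = ⌈9.158⌉ = 10 payments; the last is €17.21.
Total paid = 9·€108.00 + €17.21 = €989.21.
Total interest = total paid − principal = €989.21 − €900.00 = €89.21.

€89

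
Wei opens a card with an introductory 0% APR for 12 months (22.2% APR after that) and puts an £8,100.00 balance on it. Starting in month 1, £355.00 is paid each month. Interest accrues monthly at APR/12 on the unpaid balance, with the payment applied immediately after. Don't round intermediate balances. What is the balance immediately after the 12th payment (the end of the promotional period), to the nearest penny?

£3,840.00

Promo months 1–12 at r₀ = 0%/12 = 0; months 13+ at r₁ = 22.2%/12 = 0.0185.
After month 12 (no interest yet): B = £8,100.00 − 12·£355.00 = £3,840.00.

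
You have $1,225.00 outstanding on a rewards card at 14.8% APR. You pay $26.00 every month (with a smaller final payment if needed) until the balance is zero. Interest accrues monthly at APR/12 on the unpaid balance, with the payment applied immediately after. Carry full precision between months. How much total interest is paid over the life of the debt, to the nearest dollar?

Monthly rate r = 14.8%/12 = 1.23333% = 0.0123333.
Payoff takes n = ⌈−ln(1 − rB₀/P)/ln(1+r)⌉ = ⌈70.983⌉ = 71 payments; the last is $25.55.
Total paid = 70·$26.00 + $25.55 = $1,845.55.
Total interest = total paid − principal = $1,845.55 − $1,225.00 = $620.55.

$621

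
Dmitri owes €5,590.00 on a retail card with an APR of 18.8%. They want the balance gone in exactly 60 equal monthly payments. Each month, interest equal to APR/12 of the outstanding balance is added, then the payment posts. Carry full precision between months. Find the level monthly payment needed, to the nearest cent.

€144.39

Monthly rate r = 18.8%/12 = 1.56667% = 0.0156667.
Level-payment amortization: P = B₀·r / (1 − (1+r)^(−n)) = 5590.00·0.0156667 / (1 − 1.01567^(−60)).
Denominator 1 − (1+r)^(−60) = 0.606515137.
P = 87.5767 / 0.606515137 ≈ 144.39.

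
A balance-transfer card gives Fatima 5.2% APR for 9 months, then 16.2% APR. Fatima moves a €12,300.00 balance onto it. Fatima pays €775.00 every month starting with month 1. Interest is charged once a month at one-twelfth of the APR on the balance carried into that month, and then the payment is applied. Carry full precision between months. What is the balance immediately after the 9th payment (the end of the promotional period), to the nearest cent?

Promo months 1–9 at r₀ = 5.2%/12 = 0.00433333; months 10+ at r₁ = 16.2%/12 = 0.0135.
After month 9: iterate B ← B·(1+r₀) − €775.00 for 9 months → €5,690.97.

€5,690.97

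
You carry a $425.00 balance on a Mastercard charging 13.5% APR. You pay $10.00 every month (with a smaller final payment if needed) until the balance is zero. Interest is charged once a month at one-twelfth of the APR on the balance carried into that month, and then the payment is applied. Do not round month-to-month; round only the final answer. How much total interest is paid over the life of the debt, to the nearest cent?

$156.32

Monthly rate r = 13.5%/12 = 1.125% = 0.01125.
Payoff takes n = ⌈−ln(1 − rB₀/P)/ln(1+r)⌉ = ⌈58.131⌉ = 59 payments; the last is $1.32.
Total paid = 58·$10.00 + $1.32 = $581.32.
Total interest = total paid − principal = $581.32 − $425.00 = $156.32.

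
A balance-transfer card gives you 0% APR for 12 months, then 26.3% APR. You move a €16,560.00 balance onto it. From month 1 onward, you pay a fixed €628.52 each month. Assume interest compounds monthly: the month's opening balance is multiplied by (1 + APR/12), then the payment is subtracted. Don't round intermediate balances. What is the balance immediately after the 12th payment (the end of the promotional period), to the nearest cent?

Promo months 1–12 at r₀ = 0%/12 = 0; months 13+ at r₁ = 26.3%/12 = 0.0219167.
After month 12 (no interest yet): B = €16,560.00 − 12·€628.52 = €9,017.76.

€9,017.76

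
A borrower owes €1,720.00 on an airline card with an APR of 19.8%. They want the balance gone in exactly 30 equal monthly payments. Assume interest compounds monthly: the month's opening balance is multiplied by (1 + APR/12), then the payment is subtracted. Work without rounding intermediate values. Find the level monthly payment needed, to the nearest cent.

Monthly rate r = 19.8%/12 = 1.65% = 0.0165.
Level-payment amortization: P = B₀·r / (1 − (1+r)^(−n)) = 1720.00·0.0165 / (1 − 1.0165^(−30)).
Denominator 1 − (1+r)^(−30) = 0.387961826.
P = 28.38 / 0.387961826 ≈ 73.15.

€73.15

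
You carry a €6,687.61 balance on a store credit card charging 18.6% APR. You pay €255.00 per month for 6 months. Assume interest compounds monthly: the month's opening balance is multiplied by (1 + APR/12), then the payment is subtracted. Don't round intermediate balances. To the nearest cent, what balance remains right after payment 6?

€5,743.63

Monthly rate r = 18.6%/12 = 1.55% = 0.0155.
Each month: B ← B·(1+r) − €255.00.
Month 1: interest €103.66; balance after payment €6,536.27.
Month 2: interest €101.31; balance after payment €6,382.58.
Month 3: interest €98.93; balance after payment €6,226.51.
Month 4: interest €96.51; balance after payment €6,068.02.
Month 5: interest €94.05; balance after payment €5,907.08.
Month 6: interest €91.56; balance after payment €5,743.63.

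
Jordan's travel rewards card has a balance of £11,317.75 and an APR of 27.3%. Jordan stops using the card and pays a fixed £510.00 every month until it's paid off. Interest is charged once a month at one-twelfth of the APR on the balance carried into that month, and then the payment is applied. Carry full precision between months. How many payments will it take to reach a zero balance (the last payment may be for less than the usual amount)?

32 payments

Monthly rate r = 27.3%/12 = 2.275% = 0.02275.
Recurrence: B ← B·(1+r) − £510.00.
Month 1: interest £257.48; balance after payment £11,065.23.
Month 2: interest £251.73; balance after payment £10,806.96.
Closed form: n = −ln(1 − rB₀/P)/ln(1+r) = −ln(0.49514)/ln(1.02275) ≈ 31.248, so the balance reaches zero during payment 32.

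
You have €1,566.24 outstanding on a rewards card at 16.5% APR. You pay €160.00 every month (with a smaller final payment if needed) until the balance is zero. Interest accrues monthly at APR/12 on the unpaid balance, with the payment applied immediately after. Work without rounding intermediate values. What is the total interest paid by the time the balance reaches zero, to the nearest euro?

Monthly rate r = 16.5%/12 = 1.375% = 0.01375.
Payoff takes n = ⌈−ln(1 − rB₀/P)/ln(1+r)⌉ = ⌈10.586⌉ = 11 payments; the last is €93.98.
Total paid = 10·€160.00 + €93.98 = €1,693.98.
Total interest = total paid − principal = €1,693.98 − €1,566.24 = €127.74.

€128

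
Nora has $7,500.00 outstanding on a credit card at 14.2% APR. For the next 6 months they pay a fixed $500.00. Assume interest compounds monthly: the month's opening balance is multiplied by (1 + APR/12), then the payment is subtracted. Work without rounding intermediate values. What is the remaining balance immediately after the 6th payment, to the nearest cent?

Monthly rate r = 14.2%/12 = 1.18333% = 0.0118333.
Each month: B ← B·(1+r) − $500.00.
Month 1: interest $88.75; balance after payment $7,088.75.
Month 2: interest $83.88; balance after payment $6,672.63.
Month 3: interest $78.96; balance after payment $6,251.59.
Month 4: interest $73.98; balance after payment $5,825.57.
Month 5: interest $68.94; balance after payment $5,394.51.
Month 6: interest $63.83; balance after payment $4,958.34.

$4,958.34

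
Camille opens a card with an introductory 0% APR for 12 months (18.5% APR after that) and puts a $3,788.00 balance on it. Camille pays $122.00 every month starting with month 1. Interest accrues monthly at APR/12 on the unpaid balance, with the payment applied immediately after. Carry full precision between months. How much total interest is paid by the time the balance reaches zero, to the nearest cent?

$448.71

Promo months 1–12 at r₀ = 0%/12 = 0; months 13+ at r₁ = 18.5%/12 = 0.0154167.
After month 12 (no interest yet): B = $3,788.00 − 12·$122.00 = $2,324.00.
Then at r₁ with $122.00/mo: n₂ = −ln(1 − r₁·B/P)/ln(1+r₁) ≈ 22.73 → 23 more payments.
Total paid = 34·$122.00 + $88.71 = $4,236.71; interest = $4,236.71 − $3,788.00 = $448.71.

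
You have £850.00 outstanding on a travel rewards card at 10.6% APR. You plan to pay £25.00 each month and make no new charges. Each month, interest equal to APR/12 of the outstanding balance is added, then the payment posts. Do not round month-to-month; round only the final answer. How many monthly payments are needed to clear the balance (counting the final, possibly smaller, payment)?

Monthly rate r = 10.6%/12 = 0.883333% = 0.00883333.
Recurrence: B ← B·(1+r) − £25.00.
Month 1: interest £7.51; balance after payment £832.51.
Month 2: interest £7.35; balance after payment £814.86.
Closed form: n = −ln(1 − rB₀/P)/ln(1+r) = −ln(0.69967)/ln(1.00883) ≈ 40.611, so the balance reaches zero during payment 41.

41 months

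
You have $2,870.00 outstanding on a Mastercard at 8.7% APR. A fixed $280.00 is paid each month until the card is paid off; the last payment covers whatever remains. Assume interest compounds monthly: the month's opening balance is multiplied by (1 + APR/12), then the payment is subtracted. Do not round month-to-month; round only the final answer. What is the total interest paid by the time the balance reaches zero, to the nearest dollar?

$123

Monthly rate r = 8.7%/12 = 0.725% = 0.00725.
Payoff takes n = ⌈−ln(1 − rB₀/P)/ln(1+r)⌉ = ⌈10.689⌉ = 11 payments; the last is $193.25.
Total paid = 10·$280.00 + $193.25 = $2,993.25.
Total interest = total paid − principal = $2,993.25 − $2,870.00 = $123.25.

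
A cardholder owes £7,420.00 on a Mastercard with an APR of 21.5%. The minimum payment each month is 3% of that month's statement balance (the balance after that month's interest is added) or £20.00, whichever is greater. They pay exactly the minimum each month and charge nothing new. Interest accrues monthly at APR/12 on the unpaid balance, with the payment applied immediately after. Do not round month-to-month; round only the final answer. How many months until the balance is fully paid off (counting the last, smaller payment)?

Monthly rate r = 21.5%/12 = 1.79167% = 0.0179167.
While 3% of the post-interest balance exceeds £20.00, each month B ← (B·(1+r))·(1 − 0.03), i.e. B shrinks by the factor (1+r)·0.97 = 0.98738.
This holds for months 1–192. Entering month 193 the balance is £647.63; 3% of the post-interest balance is now below £20.00, so the flat £20.00 minimum applies from here.
From month 193 a fixed £20.00 at rate r clears £647.63 in 49 more payments. Total: 192 + 49 = 241 months.

241 months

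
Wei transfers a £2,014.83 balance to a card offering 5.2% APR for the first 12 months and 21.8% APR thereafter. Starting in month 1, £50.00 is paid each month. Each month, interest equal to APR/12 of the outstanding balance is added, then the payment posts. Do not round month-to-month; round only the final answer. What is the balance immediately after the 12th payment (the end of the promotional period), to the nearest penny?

Promo months 1–12 at r₀ = 5.2%/12 = 0.00433333; months 13+ at r₁ = 21.8%/12 = 0.0181667.
After month 12: iterate B ← B·(1+r₀) − £50.00 for 12 months → £1,507.63.

£1,507.63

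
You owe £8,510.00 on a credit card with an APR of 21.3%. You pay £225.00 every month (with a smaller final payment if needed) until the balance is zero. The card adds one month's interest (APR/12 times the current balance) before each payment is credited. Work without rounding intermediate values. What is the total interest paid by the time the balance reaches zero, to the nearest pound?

£5,720

Monthly rate r = 21.3%/12 = 1.775% = 0.01775.
Payoff takes n = ⌈−ln(1 − rB₀/P)/ln(1+r)⌉ = ⌈63.245⌉ = 64 payments; the last is £55.40.
Total paid = 63·£225.00 + £55.40 = £14,230.40.
Total interest = total paid − principal = £14,230.40 − £8,510.00 = £5,720.40.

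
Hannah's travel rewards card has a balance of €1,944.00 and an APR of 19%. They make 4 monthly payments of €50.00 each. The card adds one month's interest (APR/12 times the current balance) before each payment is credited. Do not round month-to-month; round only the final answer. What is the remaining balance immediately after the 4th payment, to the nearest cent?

Monthly rate r = 19%/12 = 1.58333% = 0.0158333.
Each month: B ← B·(1+r) − €50.00.
Month 1: interest €30.78; balance after payment €1,924.78.
Month 2: interest €30.48; balance after payment €1,905.26.
Month 3: interest €30.17; balance after payment €1,885.42.
Month 4: interest €29.85; balance after payment €1,865.27.

€1,865.27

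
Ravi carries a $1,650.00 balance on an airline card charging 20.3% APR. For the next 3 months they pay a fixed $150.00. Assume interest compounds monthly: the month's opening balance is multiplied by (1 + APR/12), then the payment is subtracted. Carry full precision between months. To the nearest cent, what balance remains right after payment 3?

$1,277.51

Monthly rate r = 20.3%/12 = 1.69167% = 0.0169167.
Each month: B ← B·(1+r) − $150.00.
Month 1: interest $27.91; balance after payment $1,527.91.
Month 2: interest $25.85; balance after payment $1,403.76.
Month 3: interest $23.75; balance after payment $1,277.51.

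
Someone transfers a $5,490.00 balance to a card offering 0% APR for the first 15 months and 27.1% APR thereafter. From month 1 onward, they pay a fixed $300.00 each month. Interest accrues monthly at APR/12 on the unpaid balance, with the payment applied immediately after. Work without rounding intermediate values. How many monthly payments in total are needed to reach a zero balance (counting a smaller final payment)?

Promo months 1–15 at r₀ = 0%/12 = 0; months 16+ at r₁ = 27.1%/12 = 0.0225833.
After month 15 (no interest yet): B = $5,490.00 − 15·$300.00 = $990.00.
Then at r₁ with $300.00/mo: n₂ = −ln(1 − r₁·B/P)/ln(1+r₁) ≈ 3.47 → 4 more payments.

19 months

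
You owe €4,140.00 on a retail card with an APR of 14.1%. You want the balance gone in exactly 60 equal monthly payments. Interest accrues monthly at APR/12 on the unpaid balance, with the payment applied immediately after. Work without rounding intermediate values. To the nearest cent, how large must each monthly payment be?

€96.55

Monthly rate r = 14.1%/12 = 1.175% = 0.01175.
Level-payment amortization: P = B₀·r / (1 − (1+r)^(−n)) = 4140.00·0.01175 / (1 − 1.01175^(−60)).
Denominator 1 − (1+r)^(−60) = 0.503856603.
P = 48.645 / 0.503856603 ≈ 96.55.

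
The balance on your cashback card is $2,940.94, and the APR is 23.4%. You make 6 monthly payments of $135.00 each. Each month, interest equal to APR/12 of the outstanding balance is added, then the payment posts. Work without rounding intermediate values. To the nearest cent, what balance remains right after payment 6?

Monthly rate r = 23.4%/12 = 1.95% = 0.0195.
Each month: B ← B·(1+r) − $135.00.
Month 1: interest $57.35; balance after payment $2,863.29.
Month 2: interest $55.83; balance after payment $2,784.12.
Month 3: interest $54.29; balance after payment $2,703.41.
Month 4: interest $52.72; balance after payment $2,621.13.
Month 5: interest $51.11; balance after payment $2,537.24.
Month 6: interest $49.48; balance after payment $2,451.72.

$2,451.72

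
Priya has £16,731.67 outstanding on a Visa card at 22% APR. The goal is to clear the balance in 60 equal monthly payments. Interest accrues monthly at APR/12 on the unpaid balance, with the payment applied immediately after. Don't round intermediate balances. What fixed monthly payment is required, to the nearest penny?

Monthly rate r = 22%/12 = 1.83333% = 0.0183333.
Level-payment amortization: P = B₀·r / (1 − (1+r)^(−n)) = 16731.67·0.0183333 / (1 − 1.01833^(−60)).
Denominator 1 − (1+r)^(−60) = 0.663796362.
P = 306.747 / 0.663796362 ≈ 462.11.

£462.11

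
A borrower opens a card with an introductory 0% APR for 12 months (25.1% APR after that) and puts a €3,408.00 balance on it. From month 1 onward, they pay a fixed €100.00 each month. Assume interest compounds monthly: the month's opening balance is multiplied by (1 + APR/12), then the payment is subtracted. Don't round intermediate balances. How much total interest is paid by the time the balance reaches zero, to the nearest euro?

€785

Promo months 1–12 at r₀ = 0%/12 = 0; months 13+ at r₁ = 25.1%/12 = 0.0209167.
After month 12 (no interest yet): B = €3,408.00 − 12·€100.00 = €2,208.00.
Then at r₁ with €100.00/mo: n₂ = −ln(1 − r₁·B/P)/ln(1+r₁) ≈ 29.93 → 30 more payments.
Total paid = 41·€100.00 + €93.17 = €4,193.17; interest = €4,193.17 − €3,408.00 = €785.17.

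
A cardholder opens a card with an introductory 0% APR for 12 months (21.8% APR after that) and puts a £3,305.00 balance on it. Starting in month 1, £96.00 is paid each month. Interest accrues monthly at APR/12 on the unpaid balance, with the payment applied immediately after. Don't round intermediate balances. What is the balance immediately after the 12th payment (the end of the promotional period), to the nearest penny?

Promo months 1–12 at r₀ = 0%/12 = 0; months 13+ at r₁ = 21.8%/12 = 0.0181667.
After month 12 (no interest yet): B = £3,305.00 − 12·£96.00 = £2,153.00.

£2,153.00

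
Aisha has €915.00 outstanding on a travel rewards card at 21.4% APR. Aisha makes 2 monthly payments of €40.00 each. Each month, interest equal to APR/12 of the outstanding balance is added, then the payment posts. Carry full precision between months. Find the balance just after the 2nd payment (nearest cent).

€867.21

Monthly rate r = 21.4%/12 = 1.78333% = 0.0178333.
Each month: B ← B·(1+r) − €40.00.
Month 1: interest €16.32; balance after payment €891.32.
Month 2: interest €15.90; balance after payment €867.21.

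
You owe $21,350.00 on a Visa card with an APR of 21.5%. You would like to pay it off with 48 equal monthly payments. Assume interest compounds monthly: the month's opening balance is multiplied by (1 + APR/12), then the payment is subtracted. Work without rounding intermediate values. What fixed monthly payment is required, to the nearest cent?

Monthly rate r = 21.5%/12 = 1.79167% = 0.0179167.
Level-payment amortization: P = B₀·r / (1 − (1+r)^(−n)) = 21350.00·0.0179167 / (1 − 1.01792^(−48)).
Denominator 1 − (1+r)^(−48) = 0.573603936.
P = 382.521 / 0.573603936 ≈ 666.87.

$666.87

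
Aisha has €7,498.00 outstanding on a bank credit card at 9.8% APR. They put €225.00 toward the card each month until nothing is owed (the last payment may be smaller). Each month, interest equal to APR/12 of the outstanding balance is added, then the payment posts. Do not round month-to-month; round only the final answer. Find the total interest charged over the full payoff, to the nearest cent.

€1,289.59

Monthly rate r = 9.8%/12 = 0.816667% = 0.00816667.
Payoff takes n = ⌈−ln(1 − rB₀/P)/ln(1+r)⌉ = ⌈39.056⌉ = 40 payments; the last is €12.59.
Total paid = 39·€225.00 + €12.59 = €8,787.59.
Total interest = total paid − principal = €8,787.59 − €7,498.00 = €1,289.59.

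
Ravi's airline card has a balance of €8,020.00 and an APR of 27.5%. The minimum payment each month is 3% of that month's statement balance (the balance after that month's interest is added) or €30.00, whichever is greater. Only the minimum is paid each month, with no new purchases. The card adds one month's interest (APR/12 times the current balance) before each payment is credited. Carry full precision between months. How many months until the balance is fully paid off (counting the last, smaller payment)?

Monthly rate r = 27.5%/12 = 2.29167% = 0.0229167.
While 3% of the post-interest balance exceeds €30.00, each month B ← (B·(1+r))·(1 − 0.03), i.e. B shrinks by the factor (1+r)·0.97 = 0.99223.
This holds for months 1–270. Entering month 271 the balance is €975.91; 3% of the post-interest balance is now below €30.00, so the flat €30.00 minimum applies from here.
From month 271 a fixed €30.00 at rate r clears €975.91 in 61 more payments. Total: 270 + 61 = 331 months.

331 months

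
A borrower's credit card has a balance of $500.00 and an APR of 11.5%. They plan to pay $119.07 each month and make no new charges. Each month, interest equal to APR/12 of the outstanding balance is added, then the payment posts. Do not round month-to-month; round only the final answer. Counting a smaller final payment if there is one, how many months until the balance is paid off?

Monthly rate r = 11.5%/12 = 0.958333% = 0.00958333.
Recurrence: B ← B·(1+r) − $119.07.
Month 1: interest $4.79; balance after payment $385.72.
Month 2: interest $3.70; balance after payment $270.35.
Month 3: interest $2.59; balance after payment $153.87.
Month 4: interest $1.47; balance after payment $36.27.
Month 5: interest $0.35; balance after payment $0.00.

5 payments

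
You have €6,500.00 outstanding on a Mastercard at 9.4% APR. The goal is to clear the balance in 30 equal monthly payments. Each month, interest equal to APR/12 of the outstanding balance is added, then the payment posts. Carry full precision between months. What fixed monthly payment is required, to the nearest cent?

Monthly rate r = 9.4%/12 = 0.783333% = 0.00783333.
Level-payment amortization: P = B₀·r / (1 − (1+r)^(−n)) = 6500.00·0.00783333 / (1 − 1.00783^(−30)).
Denominator 1 − (1+r)^(−30) = 0.208704942.
P = 50.9167 / 0.208704942 ≈ 243.96.

€243.96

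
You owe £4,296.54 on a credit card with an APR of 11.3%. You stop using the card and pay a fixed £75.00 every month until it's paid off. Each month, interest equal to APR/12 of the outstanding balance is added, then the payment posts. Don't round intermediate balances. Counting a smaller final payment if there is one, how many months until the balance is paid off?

83 payments

Monthly rate r = 11.3%/12 = 0.941667% = 0.00941667.
Recurrence: B ← B·(1+r) − £75.00.
Month 1: interest £40.46; balance after payment £4,262.00.
Month 2: interest £40.13; balance after payment £4,227.13.
Closed form: n = −ln(1 − rB₀/P)/ln(1+r) = −ln(0.46055)/ln(1.00942) ≈ 82.724, so the balance reaches zero during payment 83.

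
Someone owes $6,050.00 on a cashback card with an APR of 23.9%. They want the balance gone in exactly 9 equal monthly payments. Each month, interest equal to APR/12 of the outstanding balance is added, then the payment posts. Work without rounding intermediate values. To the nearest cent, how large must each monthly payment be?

$740.92

Monthly rate r = 23.9%/12 = 1.99167% = 0.0199167.
Level-payment amortization: P = B₀·r / (1 − (1+r)^(−n)) = 6050.00·0.0199167 / (1 − 1.01992^(−9)).
Denominator 1 − (1+r)^(−9) = 0.162629221.
P = 120.496 / 0.162629221 ≈ 740.92.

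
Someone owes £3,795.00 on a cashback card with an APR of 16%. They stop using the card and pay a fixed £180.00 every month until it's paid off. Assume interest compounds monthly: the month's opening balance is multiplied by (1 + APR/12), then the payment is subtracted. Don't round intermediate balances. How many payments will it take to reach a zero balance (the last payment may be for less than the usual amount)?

25 months

Monthly rate r = 16%/12 = 1.33333% = 0.0133333.
Recurrence: B ← B·(1+r) − £180.00.
Month 1: interest £50.60; balance after payment £3,665.60.
Month 2: interest £48.87; balance after payment £3,534.47.
Closed form: n = −ln(1 − rB₀/P)/ln(1+r) = −ln(0.71889)/ln(1.01333) ≈ 24.918, so the balance reaches zero during payment 25.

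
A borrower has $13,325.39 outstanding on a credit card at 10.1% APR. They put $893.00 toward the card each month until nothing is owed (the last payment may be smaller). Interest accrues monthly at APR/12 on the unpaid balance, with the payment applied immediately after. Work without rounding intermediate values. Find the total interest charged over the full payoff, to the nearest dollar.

Monthly rate r = 10.1%/12 = 0.841667% = 0.00841667.
Payoff takes n = ⌈−ln(1 − rB₀/P)/ln(1+r)⌉ = ⌈16.013⌉ = 17 payments; the last is $11.48.
Total paid = 16·$893.00 + $11.48 = $14,299.48.
Total interest = total paid − principal = $14,299.48 − $13,325.39 = $974.09.

$974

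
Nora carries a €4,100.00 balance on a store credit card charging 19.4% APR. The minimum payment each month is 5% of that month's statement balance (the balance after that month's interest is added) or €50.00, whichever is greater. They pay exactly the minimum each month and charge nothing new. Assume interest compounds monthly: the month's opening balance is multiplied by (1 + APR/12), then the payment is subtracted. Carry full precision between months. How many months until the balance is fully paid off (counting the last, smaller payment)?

Monthly rate r = 19.4%/12 = 1.61667% = 0.0161667.
While 5% of the post-interest balance exceeds €50.00, each month B ← (B·(1+r))·(1 − 0.05), i.e. B shrinks by the factor (1+r)·0.95 = 0.96536.
This holds for months 1–41. Entering month 42 the balance is €966.08; 5% of the post-interest balance is now below €50.00, so the flat €50.00 minimum applies from here.
From month 42 a fixed €50.00 at rate r clears €966.08 in 24 more payments. Total: 41 + 24 = 65 months.

65 months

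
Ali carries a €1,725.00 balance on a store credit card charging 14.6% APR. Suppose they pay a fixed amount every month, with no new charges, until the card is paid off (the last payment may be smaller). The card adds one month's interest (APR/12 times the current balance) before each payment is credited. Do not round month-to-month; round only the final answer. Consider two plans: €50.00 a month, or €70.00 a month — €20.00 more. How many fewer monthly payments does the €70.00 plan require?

16 fewer payments

Monthly rate r = 14.6%/12 = 1.21667% = 0.0121667.
At €50.00/mo: n = ⌈−ln(1 − rB₀/P)/ln(1+r)⌉ = 46 payments (last €0.42); total interest = total paid − €1,725.00 = €525.42.
At €70.00/mo: 30 payments (last €33.19); total interest €338.19.
Payments saved = 46 − 30 = 16.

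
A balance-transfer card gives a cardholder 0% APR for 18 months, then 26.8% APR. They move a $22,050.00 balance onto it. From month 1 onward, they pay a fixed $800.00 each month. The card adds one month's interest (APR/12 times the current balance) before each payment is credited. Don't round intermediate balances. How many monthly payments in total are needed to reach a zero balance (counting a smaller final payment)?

Promo months 1–18 at r₀ = 0%/12 = 0; months 19+ at r₁ = 26.8%/12 = 0.0223333.
After month 18 (no interest yet): B = $22,050.00 − 18·$800.00 = $7,650.00.
Then at r₁ with $800.00/mo: n₂ = −ln(1 − r₁·B/P)/ln(1+r₁) ≈ 10.88 → 11 more payments.

29 payments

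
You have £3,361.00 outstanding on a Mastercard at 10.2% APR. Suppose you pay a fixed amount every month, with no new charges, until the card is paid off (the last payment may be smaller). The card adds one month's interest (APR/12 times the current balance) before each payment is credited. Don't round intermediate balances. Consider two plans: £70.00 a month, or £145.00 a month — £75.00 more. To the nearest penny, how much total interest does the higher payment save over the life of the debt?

Monthly rate r = 10.2%/12 = 0.85% = 0.0085.
At £70.00/mo: n = ⌈−ln(1 − rB₀/P)/ln(1+r)⌉ = 62 payments (last £67.37); total interest = total paid − £3,361.00 = £976.37.
At £145.00/mo: 26 payments (last £134.16); total interest £398.16.
Interest saved = £976.37 − £398.16 = £578.21.

£578.21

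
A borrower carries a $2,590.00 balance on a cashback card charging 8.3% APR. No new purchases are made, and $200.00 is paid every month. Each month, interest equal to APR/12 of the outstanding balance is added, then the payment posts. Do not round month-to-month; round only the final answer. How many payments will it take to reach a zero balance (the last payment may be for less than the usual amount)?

14 months

Monthly rate r = 8.3%/12 = 0.691667% = 0.00691667.
Recurrence: B ← B·(1+r) − $200.00.
Month 1: interest $17.91; balance after payment $2,407.91.
Month 2: interest $16.65; balance after payment $2,224.57.
Closed form: n = −ln(1 − rB₀/P)/ln(1+r) = −ln(0.91043)/ln(1.00692) ≈ 13.614, so the balance reaches zero during payment 14.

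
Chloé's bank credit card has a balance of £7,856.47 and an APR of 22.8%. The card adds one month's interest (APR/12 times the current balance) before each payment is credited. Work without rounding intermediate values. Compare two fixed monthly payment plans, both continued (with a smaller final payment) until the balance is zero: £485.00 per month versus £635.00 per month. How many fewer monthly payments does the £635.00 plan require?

5 fewer payments

Monthly rate r = 22.8%/12 = 1.9% = 0.019.
At £485.00/mo: n = ⌈−ln(1 − rB₀/P)/ln(1+r)⌉ = 20 payments (last £264.92); total interest = total paid − £7,856.47 = £1,623.45.
At £635.00/mo: 15 payments (last £152.01); total interest £1,185.54.
Payments saved = 20 − 15 = 5.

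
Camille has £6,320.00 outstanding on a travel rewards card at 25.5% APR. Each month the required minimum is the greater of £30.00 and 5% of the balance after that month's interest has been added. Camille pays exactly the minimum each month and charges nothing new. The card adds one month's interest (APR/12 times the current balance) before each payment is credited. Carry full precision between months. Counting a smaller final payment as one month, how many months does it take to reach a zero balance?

Monthly rate r = 25.5%/12 = 2.125% = 0.02125.
While 5% of the post-interest balance exceeds £30.00, each month B ← (B·(1+r))·(1 − 0.05), i.e. B shrinks by the factor (1+r)·0.95 = 0.97019.
This holds for months 1–79. Entering month 80 the balance is £578.52; 5% of the post-interest balance is now below £30.00, so the flat £30.00 minimum applies from here.
From month 80 a fixed £30.00 at rate r clears £578.52 in 26 more payments. Total: 79 + 26 = 105 months.

105 months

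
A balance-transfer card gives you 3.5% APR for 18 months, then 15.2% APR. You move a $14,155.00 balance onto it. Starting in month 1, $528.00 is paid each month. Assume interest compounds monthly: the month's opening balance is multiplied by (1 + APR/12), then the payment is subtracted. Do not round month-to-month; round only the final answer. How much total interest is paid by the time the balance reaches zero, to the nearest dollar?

$909

Promo months 1–18 at r₀ = 3.5%/12 = 0.00291667; months 19+ at r₁ = 15.2%/12 = 0.0126667.
After month 18: iterate B ← B·(1+r₀) − $528.00 for 18 months → $5,173.53.
Then at r₁ with $528.00/mo: n₂ = −ln(1 − r₁·B/P)/ln(1+r₁) ≈ 10.53 → 11 more payments.
Total paid = 28·$528.00 + $279.62 = $15,063.62; interest = $15,063.62 − $14,155.00 = $908.62.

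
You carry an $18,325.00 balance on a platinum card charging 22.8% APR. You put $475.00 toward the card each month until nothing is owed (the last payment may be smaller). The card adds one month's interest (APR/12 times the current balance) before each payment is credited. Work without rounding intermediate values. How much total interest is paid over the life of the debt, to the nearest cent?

$15,000.90

Monthly rate r = 22.8%/12 = 1.9% = 0.019.
Payoff takes n = ⌈−ln(1 − rB₀/P)/ln(1+r)⌉ = ⌈70.159⌉ = 71 payments; the last is $75.90.
Total paid = 70·$475.00 + $75.90 = $33,325.90.
Total interest = total paid − principal = $33,325.90 − $18,325.00 = $15,000.90.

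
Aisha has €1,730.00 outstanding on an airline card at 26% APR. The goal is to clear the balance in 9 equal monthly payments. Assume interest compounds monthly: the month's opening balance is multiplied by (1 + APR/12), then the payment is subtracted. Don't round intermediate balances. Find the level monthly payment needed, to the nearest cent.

Monthly rate r = 26%/12 = 2.16667% = 0.0216667.
Level-payment amortization: P = B₀·r / (1 − (1+r)^(−n)) = 1730.00·0.0216667 / (1 − 1.02167^(−9)).
Denominator 1 − (1+r)^(−9) = 0.175450025.
P = 37.4833 / 0.175450025 ≈ 213.64.

€213.64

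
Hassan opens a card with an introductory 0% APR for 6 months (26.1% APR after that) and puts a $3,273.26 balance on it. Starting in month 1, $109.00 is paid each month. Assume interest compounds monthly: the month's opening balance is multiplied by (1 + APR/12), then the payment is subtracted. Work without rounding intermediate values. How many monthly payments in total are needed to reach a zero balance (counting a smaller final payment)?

41 months

Promo months 1–6 at r₀ = 0%/12 = 0; months 7+ at r₁ = 26.1%/12 = 0.02175.
After month 6 (no interest yet): B = $3,273.26 − 6·$109.00 = $2,619.26.
Then at r₁ with $109.00/mo: n₂ = −ln(1 − r₁·B/P)/ln(1+r₁) ≈ 34.37 → 35 more payments.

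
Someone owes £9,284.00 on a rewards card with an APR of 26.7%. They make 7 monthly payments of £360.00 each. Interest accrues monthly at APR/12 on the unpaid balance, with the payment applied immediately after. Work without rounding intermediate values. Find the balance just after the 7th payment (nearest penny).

£8,135.57

Monthly rate r = 26.7%/12 = 2.225% = 0.02225.
Each month: B ← B·(1+r) − £360.00.
Month 1: interest £206.57; balance after payment £9,130.57.
Month 2: interest £203.16; balance after payment £8,973.72.
Month 3: interest £199.67; balance after payment £8,813.39.
Month 4: interest £196.10; balance after payment £8,649.49.
Month 5: interest £192.45; balance after payment £8,481.94.
Month 6: interest £188.72; balance after payment £8,310.66.
Month 7: interest £184.91; balance after payment £8,135.57.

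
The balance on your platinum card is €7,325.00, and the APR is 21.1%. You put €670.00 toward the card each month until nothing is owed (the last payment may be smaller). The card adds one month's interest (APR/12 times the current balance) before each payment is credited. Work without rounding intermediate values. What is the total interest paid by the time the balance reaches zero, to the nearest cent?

€882.09

Monthly rate r = 21.1%/12 = 1.75833% = 0.0175833.
Payoff takes n = ⌈−ln(1 − rB₀/P)/ln(1+r)⌉ = ⌈12.248⌉ = 13 payments; the last is €167.09.
Total paid = 12·€670.00 + €167.09 = €8,207.09.
Total interest = total paid − principal = €8,207.09 − €7,325.00 = €882.09.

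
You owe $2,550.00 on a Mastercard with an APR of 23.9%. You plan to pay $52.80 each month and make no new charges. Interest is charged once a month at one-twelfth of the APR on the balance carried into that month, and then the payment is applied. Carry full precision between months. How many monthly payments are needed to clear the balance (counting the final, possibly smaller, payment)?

166 months

Monthly rate r = 23.9%/12 = 1.99167% = 0.0199167.
Recurrence: B ← B·(1+r) − $52.80.
Month 1: interest $50.79; balance after payment $2,547.99.
Month 2: interest $50.75; balance after payment $2,545.93.
Closed form: n = −ln(1 − rB₀/P)/ln(1+r) = −ln(0.038116)/ln(1.01992) ≈ 165.668, so the balance reaches zero during payment 166.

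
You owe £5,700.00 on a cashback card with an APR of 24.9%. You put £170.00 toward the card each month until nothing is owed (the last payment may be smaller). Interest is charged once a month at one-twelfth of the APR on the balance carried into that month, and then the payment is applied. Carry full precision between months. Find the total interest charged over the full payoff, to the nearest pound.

£4,149

Monthly rate r = 24.9%/12 = 2.075% = 0.02075.
Payoff takes n = ⌈−ln(1 − rB₀/P)/ln(1+r)⌉ = ⌈57.935⌉ = 58 payments; the last is £159.12.
Total paid = 57·£170.00 + £159.12 = £9,849.12.
Total interest = total paid − principal = £9,849.12 − £5,700.00 = £4,149.12.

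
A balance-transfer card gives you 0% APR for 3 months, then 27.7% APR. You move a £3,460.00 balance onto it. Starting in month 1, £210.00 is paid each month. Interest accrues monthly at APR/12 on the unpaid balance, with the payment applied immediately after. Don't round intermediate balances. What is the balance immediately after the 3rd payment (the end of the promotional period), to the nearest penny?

£2,830.00

Promo months 1–3 at r₀ = 0%/12 = 0; months 4+ at r₁ = 27.7%/12 = 0.0230833.
After month 3 (no interest yet): B = £3,460.00 − 3·£210.00 = £2,830.00.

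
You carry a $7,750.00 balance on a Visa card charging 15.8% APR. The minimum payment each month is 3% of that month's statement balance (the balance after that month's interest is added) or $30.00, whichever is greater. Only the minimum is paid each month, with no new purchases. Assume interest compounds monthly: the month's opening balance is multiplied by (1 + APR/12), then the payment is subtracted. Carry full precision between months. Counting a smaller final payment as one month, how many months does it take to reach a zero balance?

Monthly rate r = 15.8%/12 = 1.31667% = 0.0131667.
While 3% of the post-interest balance exceeds $30.00, each month B ← (B·(1+r))·(1 − 0.03), i.e. B shrinks by the factor (1+r)·0.97 = 0.98277.
This holds for months 1–119. Entering month 120 the balance is $979.86; 3% of the post-interest balance is now below $30.00, so the flat $30.00 minimum applies from here.
From month 120 a fixed $30.00 at rate r clears $979.86 in 43 more payments. Total: 119 + 43 = 162 months.

162 months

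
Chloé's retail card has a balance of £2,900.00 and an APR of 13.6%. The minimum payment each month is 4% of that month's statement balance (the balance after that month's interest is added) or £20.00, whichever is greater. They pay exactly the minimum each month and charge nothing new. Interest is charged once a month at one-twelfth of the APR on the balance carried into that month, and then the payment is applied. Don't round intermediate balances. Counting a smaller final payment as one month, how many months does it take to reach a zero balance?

Monthly rate r = 13.6%/12 = 1.13333% = 0.0113333.
While 4% of the post-interest balance exceeds £20.00, each month B ← (B·(1+r))·(1 − 0.04), i.e. B shrinks by the factor (1+r)·0.96 = 0.97088.
This holds for months 1–60. Entering month 61 the balance is £492.42; 4% of the post-interest balance is now below £20.00, so the flat £20.00 minimum applies from here.
From month 61 a fixed £20.00 at rate r clears £492.42 in 30 more payments. Total: 60 + 30 = 90 months.

90 months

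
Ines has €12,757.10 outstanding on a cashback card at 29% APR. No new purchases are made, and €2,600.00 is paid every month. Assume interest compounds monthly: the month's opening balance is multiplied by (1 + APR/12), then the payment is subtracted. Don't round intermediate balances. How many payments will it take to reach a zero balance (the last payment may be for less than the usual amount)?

Monthly rate r = 29%/12 = 2.41667% = 0.0241667.
Recurrence: B ← B·(1+r) − €2,600.00.
Month 1: interest €308.30; balance after payment €10,465.40.
Month 2: interest €252.91; balance after payment €8,118.31.
Month 3: interest €196.19; balance after payment €5,714.50.
Month 4: interest €138.10; balance after payment €3,252.60.
Month 5: interest €78.60; balance after payment €731.21.
Month 6: interest €17.67; balance after payment €0.00.

6 payments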